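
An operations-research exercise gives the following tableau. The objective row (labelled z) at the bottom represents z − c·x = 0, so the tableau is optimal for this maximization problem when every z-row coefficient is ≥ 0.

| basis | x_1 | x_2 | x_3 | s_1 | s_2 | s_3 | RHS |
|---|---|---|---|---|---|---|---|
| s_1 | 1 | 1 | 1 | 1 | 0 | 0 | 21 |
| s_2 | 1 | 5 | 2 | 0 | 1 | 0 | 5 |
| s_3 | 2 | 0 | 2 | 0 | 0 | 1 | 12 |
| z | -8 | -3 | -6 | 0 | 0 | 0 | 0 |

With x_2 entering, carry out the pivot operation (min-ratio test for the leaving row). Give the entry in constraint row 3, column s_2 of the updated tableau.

0

Ratio test on column x_2 — row 1: 21/1 = 21; row 2: 5/5 = 1; row 3: entry 0 ≤ 0. Minimum is 1 at row 2 (s_2 leaves); pivot element 5.
Divide row 2 by 5; eliminate column x_2 from the other rows.
Row 3 update in column s_2: 0 − 0·(1/5) = 0.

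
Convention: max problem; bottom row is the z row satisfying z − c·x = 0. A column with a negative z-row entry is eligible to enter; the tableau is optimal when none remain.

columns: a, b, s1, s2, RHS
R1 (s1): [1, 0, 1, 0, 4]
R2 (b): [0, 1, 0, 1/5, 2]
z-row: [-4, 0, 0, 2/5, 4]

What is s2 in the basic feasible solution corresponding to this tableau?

0

s2 is not in the basis, so in the current basic feasible solution s2 = 0.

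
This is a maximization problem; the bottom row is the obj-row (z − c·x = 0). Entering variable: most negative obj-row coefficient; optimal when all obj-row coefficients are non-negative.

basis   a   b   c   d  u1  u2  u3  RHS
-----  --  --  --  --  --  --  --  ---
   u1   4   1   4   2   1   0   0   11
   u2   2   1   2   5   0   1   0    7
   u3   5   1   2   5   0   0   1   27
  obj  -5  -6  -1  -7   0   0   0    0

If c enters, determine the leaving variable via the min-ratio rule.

Column c entries and ratios — u1: 11/4 = 11/4; u2: 7/2 = 7/2; u3: 27/2 = 27/2.
Smallest ratio is 11/4 in the row of u1, so u1 leaves.

u1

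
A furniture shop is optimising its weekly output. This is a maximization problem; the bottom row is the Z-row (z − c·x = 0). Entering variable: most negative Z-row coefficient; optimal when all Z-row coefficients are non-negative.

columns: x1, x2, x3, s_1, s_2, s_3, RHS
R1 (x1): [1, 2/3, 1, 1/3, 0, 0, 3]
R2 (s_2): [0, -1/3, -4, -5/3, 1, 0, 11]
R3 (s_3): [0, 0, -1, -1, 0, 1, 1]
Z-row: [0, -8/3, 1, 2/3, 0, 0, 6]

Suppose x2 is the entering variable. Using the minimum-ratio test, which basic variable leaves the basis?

x1

Column x2 entries and ratios — x1: 3/(2/3) = 9/2; s_2: -1/3 ≤ 0, skip; s_3: 0 ≤ 0, skip.
Smallest ratio is 9/2 in the row of x1, so x1 leaves.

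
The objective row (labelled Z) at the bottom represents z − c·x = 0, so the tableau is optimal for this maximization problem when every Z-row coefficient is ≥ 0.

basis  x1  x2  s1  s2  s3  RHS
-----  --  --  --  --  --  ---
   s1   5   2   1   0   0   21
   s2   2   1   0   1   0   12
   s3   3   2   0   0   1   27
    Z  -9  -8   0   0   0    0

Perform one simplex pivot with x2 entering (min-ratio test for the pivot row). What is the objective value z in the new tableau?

Ratio test on column x2 — row 1: 21/2 = 21/2; row 2: 12/1 = 12; row 3: 27/2 = 27/2. Minimum is 21/2 at row 1 (s1 leaves); pivot element 2.
Pivot on row 1; the Z-row RHS becomes 0 − (-8)·(21/2) = 84.

84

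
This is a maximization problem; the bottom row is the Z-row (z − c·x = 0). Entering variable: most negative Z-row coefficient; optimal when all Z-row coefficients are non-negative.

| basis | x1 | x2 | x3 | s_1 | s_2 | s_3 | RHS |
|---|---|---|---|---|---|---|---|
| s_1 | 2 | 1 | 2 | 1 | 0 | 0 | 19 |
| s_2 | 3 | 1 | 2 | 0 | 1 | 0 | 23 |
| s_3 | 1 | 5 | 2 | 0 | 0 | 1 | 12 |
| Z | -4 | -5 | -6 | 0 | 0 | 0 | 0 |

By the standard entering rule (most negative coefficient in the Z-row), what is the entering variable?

Negative Z-row entries: x1: -4, x2: -5, x3: -6.
The most negative is -6 in column x3, so x3 enters.

x3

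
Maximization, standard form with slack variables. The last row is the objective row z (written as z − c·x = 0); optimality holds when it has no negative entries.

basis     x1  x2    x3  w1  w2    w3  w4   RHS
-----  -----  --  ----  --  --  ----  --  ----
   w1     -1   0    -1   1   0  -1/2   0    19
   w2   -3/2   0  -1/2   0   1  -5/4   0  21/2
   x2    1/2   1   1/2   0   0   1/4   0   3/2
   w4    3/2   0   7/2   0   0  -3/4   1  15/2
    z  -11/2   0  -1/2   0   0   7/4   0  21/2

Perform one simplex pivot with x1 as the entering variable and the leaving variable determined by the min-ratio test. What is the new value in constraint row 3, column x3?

Ratio test on column x1 — row 1: entry -1 ≤ 0; row 2: entry -3/2 ≤ 0; row 3: (3/2)/(1/2) = 3; row 4: (15/2)/(3/2) = 5. Minimum is 3 at row 3 (x2 leaves); pivot element 1/2.
Divide row 3 by 1/2; eliminate column x1 from the other rows.
In the new row 3, the x3 entry is the old entry divided by the pivot: (1/2)/(1/2) = 1.

1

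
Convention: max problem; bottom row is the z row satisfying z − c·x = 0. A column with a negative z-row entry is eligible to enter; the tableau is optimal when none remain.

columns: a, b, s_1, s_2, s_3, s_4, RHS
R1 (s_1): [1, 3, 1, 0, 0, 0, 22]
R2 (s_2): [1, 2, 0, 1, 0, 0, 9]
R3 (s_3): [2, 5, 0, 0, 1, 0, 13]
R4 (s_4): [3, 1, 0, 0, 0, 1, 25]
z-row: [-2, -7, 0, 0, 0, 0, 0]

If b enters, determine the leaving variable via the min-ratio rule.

Column b entries and ratios — s_1: 22/3 = 22/3; s_2: 9/2 = 9/2; s_3: 13/5 = 13/5; s_4: 25/1 = 25.
Smallest ratio is 13/5 in the row of s_3, so s_3 leaves.

s_3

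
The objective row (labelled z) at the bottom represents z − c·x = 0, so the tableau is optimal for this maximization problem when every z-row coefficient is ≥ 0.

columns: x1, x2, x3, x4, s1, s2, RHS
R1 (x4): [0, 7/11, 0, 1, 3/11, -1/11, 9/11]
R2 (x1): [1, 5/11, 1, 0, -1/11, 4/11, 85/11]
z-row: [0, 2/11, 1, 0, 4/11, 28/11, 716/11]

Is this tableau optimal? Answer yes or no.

Every z-row coefficient is ≥ 0, so the tableau is optimal.

yes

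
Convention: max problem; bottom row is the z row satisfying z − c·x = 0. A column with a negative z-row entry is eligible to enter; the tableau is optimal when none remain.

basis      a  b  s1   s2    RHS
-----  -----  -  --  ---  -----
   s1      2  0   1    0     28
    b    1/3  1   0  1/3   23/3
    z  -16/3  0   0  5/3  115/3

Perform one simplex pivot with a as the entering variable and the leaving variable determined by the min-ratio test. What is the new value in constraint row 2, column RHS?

3

Ratio test on column a — row 1: 28/2 = 14; row 2: (23/3)/(1/3) = 23. Minimum is 14 at row 1 (s1 leaves); pivot element 2.
Divide row 1 by 2; eliminate column a from the other rows.
Row 2 update in column RHS: 23/3 − (1/3)·14 = 3.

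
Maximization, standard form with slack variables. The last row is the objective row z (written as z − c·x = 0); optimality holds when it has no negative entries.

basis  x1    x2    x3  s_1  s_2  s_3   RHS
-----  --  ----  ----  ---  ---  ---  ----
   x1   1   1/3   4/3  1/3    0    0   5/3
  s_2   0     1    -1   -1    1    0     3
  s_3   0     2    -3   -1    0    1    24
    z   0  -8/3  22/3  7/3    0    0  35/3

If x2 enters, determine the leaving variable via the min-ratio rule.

s_2

Column x2 entries and ratios — x1: (5/3)/(1/3) = 5; s_2: 3/1 = 3; s_3: 24/2 = 12.
Smallest ratio is 3 in the row of s_2, so s_2 leaves.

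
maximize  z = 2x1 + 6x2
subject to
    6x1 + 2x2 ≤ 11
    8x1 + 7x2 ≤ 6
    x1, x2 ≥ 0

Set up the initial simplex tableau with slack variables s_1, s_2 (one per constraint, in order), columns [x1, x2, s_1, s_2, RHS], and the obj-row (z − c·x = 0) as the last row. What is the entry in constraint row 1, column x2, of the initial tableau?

2

Constraint 1 has coefficient 2 on x2.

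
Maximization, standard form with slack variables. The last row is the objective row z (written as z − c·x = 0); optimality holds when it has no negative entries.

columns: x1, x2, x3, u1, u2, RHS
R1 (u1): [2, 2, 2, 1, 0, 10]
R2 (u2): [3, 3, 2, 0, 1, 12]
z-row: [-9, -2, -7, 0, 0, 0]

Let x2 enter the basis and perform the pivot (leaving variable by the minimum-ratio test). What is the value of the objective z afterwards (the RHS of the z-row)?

Ratio test on column x2 — row 1: 10/2 = 5; row 2: 12/3 = 4. Minimum is 4 at row 2 (u2 leaves); pivot element 3.
Pivot on row 2; the z-row RHS becomes 0 − (-2)·4 = 8.

8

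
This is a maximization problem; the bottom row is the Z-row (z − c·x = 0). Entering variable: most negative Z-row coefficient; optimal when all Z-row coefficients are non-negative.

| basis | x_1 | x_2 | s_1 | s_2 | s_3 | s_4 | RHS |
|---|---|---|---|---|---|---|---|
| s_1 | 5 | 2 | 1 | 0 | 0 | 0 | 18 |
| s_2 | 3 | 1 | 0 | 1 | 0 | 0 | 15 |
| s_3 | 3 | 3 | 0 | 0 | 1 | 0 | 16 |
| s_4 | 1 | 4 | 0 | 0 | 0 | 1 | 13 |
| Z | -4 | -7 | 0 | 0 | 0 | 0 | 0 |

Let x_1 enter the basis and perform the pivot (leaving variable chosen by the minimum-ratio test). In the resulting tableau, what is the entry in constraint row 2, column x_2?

-1/5

Ratio test on column x_1 — row 1: 18/5 = 18/5; row 2: 15/3 = 5; row 3: 16/3 = 16/3; row 4: 13/1 = 13. Minimum is 18/5 at row 1 (s_1 leaves); pivot element 5.
Divide row 1 by 5; eliminate column x_1 from the other rows.
Row 2 update in column x_2: 1 − 3·(2/5) = -1/5.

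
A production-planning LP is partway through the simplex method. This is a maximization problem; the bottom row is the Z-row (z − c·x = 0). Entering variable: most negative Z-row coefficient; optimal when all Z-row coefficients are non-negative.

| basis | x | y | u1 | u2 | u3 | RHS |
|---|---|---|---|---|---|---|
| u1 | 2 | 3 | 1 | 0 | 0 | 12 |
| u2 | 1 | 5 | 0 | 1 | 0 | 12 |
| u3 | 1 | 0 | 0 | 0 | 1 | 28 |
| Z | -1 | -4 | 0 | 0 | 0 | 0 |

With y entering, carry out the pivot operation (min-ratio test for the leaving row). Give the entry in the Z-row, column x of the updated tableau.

Ratio test on column y — row 1: 12/3 = 4; row 2: 12/5 = 12/5; row 3: entry 0 ≤ 0. Minimum is 12/5 at row 2 (u2 leaves); pivot element 5.
Divide row 2 by 5; eliminate column y from the other rows.
Z-row update in column x: -1 − (-4)·(1/5) = -1/5.

-1/5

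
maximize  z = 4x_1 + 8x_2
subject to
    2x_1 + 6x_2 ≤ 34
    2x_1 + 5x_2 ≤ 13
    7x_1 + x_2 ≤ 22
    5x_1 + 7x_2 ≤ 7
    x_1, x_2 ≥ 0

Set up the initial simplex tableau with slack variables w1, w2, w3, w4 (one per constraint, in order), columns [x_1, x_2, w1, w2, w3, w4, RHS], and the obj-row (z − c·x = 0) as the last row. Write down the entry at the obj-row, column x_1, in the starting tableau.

-4

The obj-row carries the negated objective coefficients: the x_1 entry is -4.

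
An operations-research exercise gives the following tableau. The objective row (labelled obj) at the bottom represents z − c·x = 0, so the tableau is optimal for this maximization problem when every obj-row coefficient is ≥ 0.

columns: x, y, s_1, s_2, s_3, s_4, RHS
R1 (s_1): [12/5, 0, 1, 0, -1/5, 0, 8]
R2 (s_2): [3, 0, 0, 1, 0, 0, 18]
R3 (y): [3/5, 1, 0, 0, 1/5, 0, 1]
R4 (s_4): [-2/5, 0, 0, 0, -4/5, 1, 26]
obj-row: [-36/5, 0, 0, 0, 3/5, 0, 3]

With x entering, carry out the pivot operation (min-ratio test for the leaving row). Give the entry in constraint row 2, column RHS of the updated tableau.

13

Ratio test on column x — row 1: 8/(12/5) = 10/3; row 2: 18/3 = 6; row 3: 1/(3/5) = 5/3; row 4: entry -2/5 ≤ 0. Minimum is 5/3 at row 3 (y leaves); pivot element 3/5.
Divide row 3 by 3/5; eliminate column x from the other rows.
Row 2 update in column RHS: 18 − 3·(5/3) = 13.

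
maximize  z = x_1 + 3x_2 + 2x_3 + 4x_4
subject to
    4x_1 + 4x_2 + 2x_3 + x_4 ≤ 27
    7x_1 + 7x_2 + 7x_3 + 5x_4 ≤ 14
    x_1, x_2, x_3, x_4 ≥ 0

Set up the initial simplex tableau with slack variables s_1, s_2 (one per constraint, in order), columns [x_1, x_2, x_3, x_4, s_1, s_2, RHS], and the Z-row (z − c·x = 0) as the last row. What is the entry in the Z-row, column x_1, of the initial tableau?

-1

The Z-row carries the negated objective coefficients: the x_1 entry is -1.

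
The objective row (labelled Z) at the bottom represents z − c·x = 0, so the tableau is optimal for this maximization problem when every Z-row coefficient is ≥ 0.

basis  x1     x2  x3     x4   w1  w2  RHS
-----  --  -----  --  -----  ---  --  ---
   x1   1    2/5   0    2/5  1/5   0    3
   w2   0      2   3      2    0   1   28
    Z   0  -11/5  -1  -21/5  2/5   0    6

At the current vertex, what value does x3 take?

x3 is not in the basis, so in the current basic feasible solution x3 = 0.

0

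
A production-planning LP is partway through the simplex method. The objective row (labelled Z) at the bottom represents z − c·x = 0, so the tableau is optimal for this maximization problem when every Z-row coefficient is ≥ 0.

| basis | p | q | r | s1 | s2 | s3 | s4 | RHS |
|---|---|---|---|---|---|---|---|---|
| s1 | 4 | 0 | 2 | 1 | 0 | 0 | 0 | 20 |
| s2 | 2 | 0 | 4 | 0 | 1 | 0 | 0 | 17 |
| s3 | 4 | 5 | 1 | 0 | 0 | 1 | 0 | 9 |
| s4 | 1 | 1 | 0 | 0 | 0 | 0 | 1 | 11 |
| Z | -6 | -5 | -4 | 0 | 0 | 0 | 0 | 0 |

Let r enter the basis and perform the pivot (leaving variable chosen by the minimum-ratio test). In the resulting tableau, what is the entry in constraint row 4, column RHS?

Ratio test on column r — row 1: 20/2 = 10; row 2: 17/4 = 17/4; row 3: 9/1 = 9; row 4: entry 0 ≤ 0. Minimum is 17/4 at row 2 (s2 leaves); pivot element 4.
Divide row 2 by 4; eliminate column r from the other rows.
Row 4 update in column RHS: 11 − 0·(17/4) = 11.

11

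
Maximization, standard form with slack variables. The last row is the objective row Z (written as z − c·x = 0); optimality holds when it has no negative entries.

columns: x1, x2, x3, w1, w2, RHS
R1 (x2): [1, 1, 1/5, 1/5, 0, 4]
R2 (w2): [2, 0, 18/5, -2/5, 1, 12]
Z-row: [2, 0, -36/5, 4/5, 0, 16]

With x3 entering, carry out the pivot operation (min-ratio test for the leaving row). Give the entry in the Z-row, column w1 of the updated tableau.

0

Ratio test on column x3 — row 1: 4/(1/5) = 20; row 2: 12/(18/5) = 10/3. Minimum is 10/3 at row 2 (w2 leaves); pivot element 18/5.
Divide row 2 by 18/5; eliminate column x3 from the other rows.
Z-row update in column w1: 4/5 − (-36/5)·(-1/9) = 0.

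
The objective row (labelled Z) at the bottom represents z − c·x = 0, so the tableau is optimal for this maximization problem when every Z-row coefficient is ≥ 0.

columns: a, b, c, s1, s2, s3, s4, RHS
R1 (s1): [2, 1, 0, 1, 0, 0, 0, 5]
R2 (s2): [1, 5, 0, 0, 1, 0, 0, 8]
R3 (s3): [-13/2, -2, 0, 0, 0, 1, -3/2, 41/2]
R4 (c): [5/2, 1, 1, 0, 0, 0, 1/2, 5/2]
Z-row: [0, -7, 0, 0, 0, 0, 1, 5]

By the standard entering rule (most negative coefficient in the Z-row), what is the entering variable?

b

Negative Z-row entries: b: -7.
The most negative is -7 in column b, so b enters.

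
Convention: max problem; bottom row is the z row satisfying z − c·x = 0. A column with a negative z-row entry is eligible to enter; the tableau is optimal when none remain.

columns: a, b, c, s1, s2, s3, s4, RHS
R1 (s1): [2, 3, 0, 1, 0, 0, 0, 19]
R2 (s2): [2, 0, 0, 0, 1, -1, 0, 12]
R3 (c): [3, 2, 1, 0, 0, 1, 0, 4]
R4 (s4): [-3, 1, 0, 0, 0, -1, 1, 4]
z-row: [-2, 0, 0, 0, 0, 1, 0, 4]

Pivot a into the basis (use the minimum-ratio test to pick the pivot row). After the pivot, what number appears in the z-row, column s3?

5/3

Ratio test on column a — row 1: 19/2 = 19/2; row 2: 12/2 = 6; row 3: 4/3 = 4/3; row 4: entry -3 ≤ 0. Minimum is 4/3 at row 3 (c leaves); pivot element 3.
Divide row 3 by 3; eliminate column a from the other rows.
z-row update in column s3: 1 − (-2)·(1/3) = 5/3.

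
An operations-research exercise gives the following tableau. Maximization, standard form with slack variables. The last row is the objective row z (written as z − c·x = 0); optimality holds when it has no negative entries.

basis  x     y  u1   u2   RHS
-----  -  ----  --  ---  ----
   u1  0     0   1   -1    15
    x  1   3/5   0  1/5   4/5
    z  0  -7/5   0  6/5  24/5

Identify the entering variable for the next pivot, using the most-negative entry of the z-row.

Negative z-row entries: y: -7/5.
The most negative is -7/5 in column y, so y enters.

y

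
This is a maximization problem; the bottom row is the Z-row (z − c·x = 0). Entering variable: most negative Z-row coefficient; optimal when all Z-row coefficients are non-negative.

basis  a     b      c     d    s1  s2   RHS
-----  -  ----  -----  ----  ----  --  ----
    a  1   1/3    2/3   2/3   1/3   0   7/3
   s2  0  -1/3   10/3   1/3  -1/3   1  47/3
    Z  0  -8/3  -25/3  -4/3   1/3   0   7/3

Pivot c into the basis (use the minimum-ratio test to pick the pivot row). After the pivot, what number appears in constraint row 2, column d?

Ratio test on column c — row 1: (7/3)/(2/3) = 7/2; row 2: (47/3)/(10/3) = 47/10. Minimum is 7/2 at row 1 (a leaves); pivot element 2/3.
Divide row 1 by 2/3; eliminate column c from the other rows.
Row 2 update in column d: 1/3 − (10/3)·1 = -3.

-3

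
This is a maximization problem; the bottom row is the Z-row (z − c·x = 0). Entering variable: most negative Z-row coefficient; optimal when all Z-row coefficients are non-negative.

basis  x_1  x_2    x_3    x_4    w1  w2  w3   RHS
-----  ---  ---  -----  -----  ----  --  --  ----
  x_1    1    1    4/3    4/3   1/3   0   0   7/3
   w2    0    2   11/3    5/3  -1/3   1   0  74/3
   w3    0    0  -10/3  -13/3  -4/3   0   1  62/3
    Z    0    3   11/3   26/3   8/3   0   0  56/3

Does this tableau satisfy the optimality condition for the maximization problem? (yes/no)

yes

Every Z-row coefficient is ≥ 0, so the tableau is optimal.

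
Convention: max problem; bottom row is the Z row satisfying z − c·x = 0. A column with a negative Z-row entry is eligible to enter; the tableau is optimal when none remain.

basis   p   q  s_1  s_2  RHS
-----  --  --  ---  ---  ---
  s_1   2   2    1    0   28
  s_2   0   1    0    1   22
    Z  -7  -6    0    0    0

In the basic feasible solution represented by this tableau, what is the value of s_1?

s_1 is basic (row 1); its value is the RHS of that row, 28.

28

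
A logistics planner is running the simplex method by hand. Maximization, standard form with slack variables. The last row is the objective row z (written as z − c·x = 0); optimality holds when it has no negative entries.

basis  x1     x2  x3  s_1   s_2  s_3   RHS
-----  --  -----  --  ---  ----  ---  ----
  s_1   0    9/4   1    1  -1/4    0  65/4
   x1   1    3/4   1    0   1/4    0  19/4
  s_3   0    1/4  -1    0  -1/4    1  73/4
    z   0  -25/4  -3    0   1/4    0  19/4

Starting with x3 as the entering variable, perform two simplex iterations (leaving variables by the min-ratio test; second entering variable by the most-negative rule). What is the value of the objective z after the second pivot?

Ratio test on column x3 — row 1: (65/4)/1 = 65/4; row 2: (19/4)/1 = 19/4; row 3: entry -1 ≤ 0. Minimum is 19/4 at row 2 (x1 leaves); pivot element 1.
Pivot on row 2; the z-row RHS becomes 19/4 − (-3)·(19/4) = 19.
Next entering variable (most negative z-row entry -4): x2.
Ratio test on column x2 — row 1: (23/2)/(3/2) = 23/3; row 2: (19/4)/(3/4) = 19/3; row 3: 23/1 = 23. Minimum is 19/3 at row 2 (x3 leaves); pivot element 3/4.
After the second pivot the z-row RHS is 19 − (-4)·(19/3) = 133/3.

133/3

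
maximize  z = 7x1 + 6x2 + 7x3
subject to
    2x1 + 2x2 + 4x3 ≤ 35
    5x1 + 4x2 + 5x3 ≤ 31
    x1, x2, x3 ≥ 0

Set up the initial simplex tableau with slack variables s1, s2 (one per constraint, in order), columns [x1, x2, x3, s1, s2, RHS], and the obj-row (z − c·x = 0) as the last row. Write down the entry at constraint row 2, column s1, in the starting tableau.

Slack s1 belongs to constraint 1; its column is the unit vector e_1, so the entry in row 2 is 0.

0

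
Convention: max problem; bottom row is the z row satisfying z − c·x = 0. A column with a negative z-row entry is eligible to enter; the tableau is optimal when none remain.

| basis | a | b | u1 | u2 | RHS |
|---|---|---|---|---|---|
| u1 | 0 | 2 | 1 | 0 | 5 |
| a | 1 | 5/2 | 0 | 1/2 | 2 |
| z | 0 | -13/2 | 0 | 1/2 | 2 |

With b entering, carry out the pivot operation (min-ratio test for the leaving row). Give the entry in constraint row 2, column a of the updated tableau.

2/5

Ratio test on column b — row 1: 5/2 = 5/2; row 2: 2/(5/2) = 4/5. Minimum is 4/5 at row 2 (a leaves); pivot element 5/2.
Divide row 2 by 5/2; eliminate column b from the other rows.
In the new row 2, the a entry is the old entry divided by the pivot: 1/(5/2) = 2/5.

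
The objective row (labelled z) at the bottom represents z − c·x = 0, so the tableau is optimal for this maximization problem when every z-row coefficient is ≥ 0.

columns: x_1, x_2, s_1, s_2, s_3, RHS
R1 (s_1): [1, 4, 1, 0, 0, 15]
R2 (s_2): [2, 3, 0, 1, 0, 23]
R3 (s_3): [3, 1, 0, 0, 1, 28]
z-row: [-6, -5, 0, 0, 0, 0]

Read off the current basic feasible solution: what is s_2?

s_2 is basic (row 2); its value is the RHS of that row, 23.

23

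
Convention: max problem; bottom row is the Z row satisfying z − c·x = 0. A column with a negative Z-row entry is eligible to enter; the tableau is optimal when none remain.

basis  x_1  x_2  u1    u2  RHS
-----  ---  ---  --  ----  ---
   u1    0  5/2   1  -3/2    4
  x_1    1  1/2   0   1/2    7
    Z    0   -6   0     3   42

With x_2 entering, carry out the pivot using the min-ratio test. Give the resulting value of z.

258/5

Ratio test on column x_2 — row 1: 4/(5/2) = 8/5; row 2: 7/(1/2) = 14. Minimum is 8/5 at row 1 (u1 leaves); pivot element 5/2.
Pivot on row 1; the Z-row RHS becomes 42 − (-6)·(8/5) = 258/5.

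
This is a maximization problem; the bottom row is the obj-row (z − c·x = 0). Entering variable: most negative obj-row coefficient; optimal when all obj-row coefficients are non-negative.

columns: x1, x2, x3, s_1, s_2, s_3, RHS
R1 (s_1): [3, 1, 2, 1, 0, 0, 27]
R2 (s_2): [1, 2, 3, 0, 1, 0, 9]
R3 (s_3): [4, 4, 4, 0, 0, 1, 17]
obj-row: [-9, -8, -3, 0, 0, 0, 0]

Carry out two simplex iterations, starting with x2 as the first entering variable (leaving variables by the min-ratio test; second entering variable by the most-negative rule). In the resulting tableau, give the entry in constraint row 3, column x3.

Ratio test on column x2 — row 1: 27/1 = 27; row 2: 9/2 = 9/2; row 3: 17/4 = 17/4. Minimum is 17/4 at row 3 (s_3 leaves); pivot element 4.
Divide row 3 by 4; eliminate column x2 from the other rows.
Second iteration: most negative obj-row entry is -1 in column x1, so x1 enters.
Ratio test on column x1 — row 1: (91/4)/2 = 91/8; row 2: entry -1 ≤ 0; row 3: (17/4)/1 = 17/4. Minimum is 17/4 at row 3 (x2 leaves); pivot element 1.
Divide row 3 by 1; eliminate column x1 from the other rows.
After both pivots, the entry at constraint row 3, column x3 is 1.

1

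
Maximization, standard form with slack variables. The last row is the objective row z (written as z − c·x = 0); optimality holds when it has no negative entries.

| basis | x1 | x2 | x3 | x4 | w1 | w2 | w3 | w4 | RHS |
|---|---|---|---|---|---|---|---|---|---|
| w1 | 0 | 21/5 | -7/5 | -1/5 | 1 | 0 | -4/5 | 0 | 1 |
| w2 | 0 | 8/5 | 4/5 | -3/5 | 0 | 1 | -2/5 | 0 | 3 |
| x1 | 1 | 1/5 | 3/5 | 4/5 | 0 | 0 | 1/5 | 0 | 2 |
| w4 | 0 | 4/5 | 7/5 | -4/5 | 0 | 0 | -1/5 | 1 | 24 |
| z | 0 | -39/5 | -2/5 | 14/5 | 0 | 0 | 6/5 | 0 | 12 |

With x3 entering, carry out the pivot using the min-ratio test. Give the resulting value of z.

Ratio test on column x3 — row 1: entry -7/5 ≤ 0; row 2: 3/(4/5) = 15/4; row 3: 2/(3/5) = 10/3; row 4: 24/(7/5) = 120/7. Minimum is 10/3 at row 3 (x1 leaves); pivot element 3/5.
Pivot on row 3; the z-row RHS becomes 12 − (-2/5)·(10/3) = 40/3.

40/3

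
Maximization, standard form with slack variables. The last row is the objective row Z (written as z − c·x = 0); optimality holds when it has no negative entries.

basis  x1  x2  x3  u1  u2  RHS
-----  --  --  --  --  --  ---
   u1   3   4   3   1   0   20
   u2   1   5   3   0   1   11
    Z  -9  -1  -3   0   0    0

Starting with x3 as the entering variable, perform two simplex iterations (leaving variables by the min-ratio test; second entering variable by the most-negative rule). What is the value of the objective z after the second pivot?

47

Ratio test on column x3 — row 1: 20/3 = 20/3; row 2: 11/3 = 11/3. Minimum is 11/3 at row 2 (u2 leaves); pivot element 3.
Pivot on row 2; the Z-row RHS becomes 0 − (-3)·(11/3) = 11.
Next entering variable (most negative Z-row entry -8): x1.
Ratio test on column x1 — row 1: 9/2 = 9/2; row 2: (11/3)/(1/3) = 11. Minimum is 9/2 at row 1 (u1 leaves); pivot element 2.
After the second pivot the Z-row RHS is 11 − (-8)·(9/2) = 47.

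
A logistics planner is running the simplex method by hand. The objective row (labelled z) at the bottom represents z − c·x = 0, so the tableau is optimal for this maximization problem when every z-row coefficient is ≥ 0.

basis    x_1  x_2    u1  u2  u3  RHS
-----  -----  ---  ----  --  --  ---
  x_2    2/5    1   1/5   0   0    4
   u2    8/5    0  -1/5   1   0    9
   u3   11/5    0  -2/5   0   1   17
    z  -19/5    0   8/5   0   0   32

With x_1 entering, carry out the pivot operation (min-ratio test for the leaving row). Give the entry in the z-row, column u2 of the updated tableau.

19/8

Ratio test on column x_1 — row 1: 4/(2/5) = 10; row 2: 9/(8/5) = 45/8; row 3: 17/(11/5) = 85/11. Minimum is 45/8 at row 2 (u2 leaves); pivot element 8/5.
Divide row 2 by 8/5; eliminate column x_1 from the other rows.
z-row update in column u2: 0 − (-19/5)·(5/8) = 19/8.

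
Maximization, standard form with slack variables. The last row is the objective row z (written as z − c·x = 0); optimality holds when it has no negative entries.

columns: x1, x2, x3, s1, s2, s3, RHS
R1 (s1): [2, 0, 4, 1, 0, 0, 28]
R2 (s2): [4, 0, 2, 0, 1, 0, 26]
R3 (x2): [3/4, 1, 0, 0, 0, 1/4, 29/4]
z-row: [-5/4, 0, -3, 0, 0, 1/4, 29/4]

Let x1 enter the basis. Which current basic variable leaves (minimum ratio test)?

s2

Column x1 entries and ratios — s1: 28/2 = 14; s2: 26/4 = 13/2; x2: (29/4)/(3/4) = 29/3.
Smallest ratio is 13/2 in the row of s2, so s2 leaves.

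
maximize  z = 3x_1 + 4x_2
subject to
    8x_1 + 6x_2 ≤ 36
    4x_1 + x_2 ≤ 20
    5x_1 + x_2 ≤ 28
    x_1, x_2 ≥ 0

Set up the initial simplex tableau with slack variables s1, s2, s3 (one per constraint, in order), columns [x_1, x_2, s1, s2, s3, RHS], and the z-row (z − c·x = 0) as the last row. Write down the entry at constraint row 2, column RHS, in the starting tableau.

The RHS of constraint 2 is b_2 = 20.

20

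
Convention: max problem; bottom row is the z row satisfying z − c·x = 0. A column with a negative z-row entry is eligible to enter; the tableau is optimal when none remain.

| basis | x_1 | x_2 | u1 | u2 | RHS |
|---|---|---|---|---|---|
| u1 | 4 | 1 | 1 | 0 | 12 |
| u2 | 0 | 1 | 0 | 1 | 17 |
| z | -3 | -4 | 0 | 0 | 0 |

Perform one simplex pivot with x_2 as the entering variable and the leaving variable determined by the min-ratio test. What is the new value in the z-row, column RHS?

48

Ratio test on column x_2 — row 1: 12/1 = 12; row 2: 17/1 = 17. Minimum is 12 at row 1 (u1 leaves); pivot element 1.
Divide row 1 by 1; eliminate column x_2 from the other rows.
z-row update in column RHS: 0 − (-4)·12 = 48.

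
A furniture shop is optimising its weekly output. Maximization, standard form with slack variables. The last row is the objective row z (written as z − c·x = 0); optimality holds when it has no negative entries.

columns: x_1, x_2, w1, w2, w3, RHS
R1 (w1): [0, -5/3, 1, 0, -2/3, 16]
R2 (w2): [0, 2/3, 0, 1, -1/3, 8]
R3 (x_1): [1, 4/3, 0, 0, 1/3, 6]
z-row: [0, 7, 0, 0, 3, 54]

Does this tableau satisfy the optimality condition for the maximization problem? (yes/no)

yes

Every z-row coefficient is ≥ 0, so the tableau is optimal.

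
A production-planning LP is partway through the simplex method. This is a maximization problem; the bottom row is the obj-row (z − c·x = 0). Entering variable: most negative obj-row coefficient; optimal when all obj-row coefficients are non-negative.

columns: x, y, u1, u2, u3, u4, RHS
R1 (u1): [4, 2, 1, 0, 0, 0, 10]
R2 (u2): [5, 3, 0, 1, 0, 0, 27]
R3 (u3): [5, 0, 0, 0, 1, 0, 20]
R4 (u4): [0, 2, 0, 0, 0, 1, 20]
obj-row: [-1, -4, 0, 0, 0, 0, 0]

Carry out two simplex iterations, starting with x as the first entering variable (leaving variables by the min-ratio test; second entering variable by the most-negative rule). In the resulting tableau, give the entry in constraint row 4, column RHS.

10

Ratio test on column x — row 1: 10/4 = 5/2; row 2: 27/5 = 27/5; row 3: 20/5 = 4; row 4: entry 0 ≤ 0. Minimum is 5/2 at row 1 (u1 leaves); pivot element 4.
Divide row 1 by 4; eliminate column x from the other rows.
Second iteration: most negative obj-row entry is -7/2 in column y, so y enters.
Ratio test on column y — row 1: (5/2)/(1/2) = 5; row 2: (29/2)/(1/2) = 29; row 3: entry -5/2 ≤ 0; row 4: 20/2 = 10. Minimum is 5 at row 1 (x leaves); pivot element 1/2.
Divide row 1 by 1/2; eliminate column y from the other rows.
After both pivots, the entry at constraint row 4, column RHS is 10.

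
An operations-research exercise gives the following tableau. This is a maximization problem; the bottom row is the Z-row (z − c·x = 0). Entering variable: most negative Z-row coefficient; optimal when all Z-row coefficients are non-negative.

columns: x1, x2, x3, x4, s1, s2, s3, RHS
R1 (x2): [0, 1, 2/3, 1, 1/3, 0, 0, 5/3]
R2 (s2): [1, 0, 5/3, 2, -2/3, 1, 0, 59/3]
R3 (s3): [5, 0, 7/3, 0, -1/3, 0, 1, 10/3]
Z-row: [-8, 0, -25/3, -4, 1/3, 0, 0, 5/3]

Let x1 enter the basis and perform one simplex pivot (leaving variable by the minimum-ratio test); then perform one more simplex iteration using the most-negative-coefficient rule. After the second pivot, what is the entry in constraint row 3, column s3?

Ratio test on column x1 — row 1: entry 0 ≤ 0; row 2: (59/3)/1 = 59/3; row 3: (10/3)/5 = 2/3. Minimum is 2/3 at row 3 (s3 leaves); pivot element 5.
Divide row 3 by 5; eliminate column x1 from the other rows.
Second iteration: most negative Z-row entry is -23/5 in column x3, so x3 enters.
Ratio test on column x3 — row 1: (5/3)/(2/3) = 5/2; row 2: 19/(6/5) = 95/6; row 3: (2/3)/(7/15) = 10/7. Minimum is 10/7 at row 3 (x1 leaves); pivot element 7/15.
Divide row 3 by 7/15; eliminate column x3 from the other rows.
After both pivots, the entry at constraint row 3, column s3 is 3/7.

3/7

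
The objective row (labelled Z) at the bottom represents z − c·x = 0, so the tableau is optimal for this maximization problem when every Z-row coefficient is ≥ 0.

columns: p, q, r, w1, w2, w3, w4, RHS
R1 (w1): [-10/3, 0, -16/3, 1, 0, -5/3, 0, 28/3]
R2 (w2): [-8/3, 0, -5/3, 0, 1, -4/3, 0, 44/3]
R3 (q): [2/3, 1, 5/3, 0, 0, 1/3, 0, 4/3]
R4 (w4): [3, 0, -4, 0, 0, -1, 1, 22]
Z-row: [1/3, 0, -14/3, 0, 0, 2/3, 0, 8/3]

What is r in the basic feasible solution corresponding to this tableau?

r is not in the basis, so in the current basic feasible solution r = 0.

0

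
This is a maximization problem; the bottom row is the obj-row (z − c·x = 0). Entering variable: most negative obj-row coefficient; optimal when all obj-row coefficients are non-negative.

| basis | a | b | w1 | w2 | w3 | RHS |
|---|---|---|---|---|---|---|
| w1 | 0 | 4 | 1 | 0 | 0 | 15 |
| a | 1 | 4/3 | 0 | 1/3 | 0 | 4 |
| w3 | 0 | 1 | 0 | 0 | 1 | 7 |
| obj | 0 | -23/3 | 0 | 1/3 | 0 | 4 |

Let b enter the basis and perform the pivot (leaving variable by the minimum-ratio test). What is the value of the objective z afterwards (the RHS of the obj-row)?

Ratio test on column b — row 1: 15/4 = 15/4; row 2: 4/(4/3) = 3; row 3: 7/1 = 7. Minimum is 3 at row 2 (a leaves); pivot element 4/3.
Pivot on row 2; the obj-row RHS becomes 4 − (-23/3)·3 = 27.

27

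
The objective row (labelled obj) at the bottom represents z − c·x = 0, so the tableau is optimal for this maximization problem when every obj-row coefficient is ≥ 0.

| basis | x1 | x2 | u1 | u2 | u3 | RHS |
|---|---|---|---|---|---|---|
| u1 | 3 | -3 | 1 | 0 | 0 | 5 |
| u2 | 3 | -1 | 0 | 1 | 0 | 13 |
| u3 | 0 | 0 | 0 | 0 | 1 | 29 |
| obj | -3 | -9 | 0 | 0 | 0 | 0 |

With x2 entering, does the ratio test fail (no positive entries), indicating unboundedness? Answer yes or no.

yes

Every constraint-row entry in column x2 is ≤ 0, so increasing x2 is unbounded.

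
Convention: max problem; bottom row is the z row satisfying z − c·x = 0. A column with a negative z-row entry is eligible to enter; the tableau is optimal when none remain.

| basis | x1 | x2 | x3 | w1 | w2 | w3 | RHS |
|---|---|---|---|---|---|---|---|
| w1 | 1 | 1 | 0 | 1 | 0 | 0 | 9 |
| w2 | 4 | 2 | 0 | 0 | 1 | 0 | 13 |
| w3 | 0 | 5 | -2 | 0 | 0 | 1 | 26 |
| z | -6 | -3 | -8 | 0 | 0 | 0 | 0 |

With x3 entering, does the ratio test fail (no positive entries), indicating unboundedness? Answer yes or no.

Every constraint-row entry in column x3 is ≤ 0, so increasing x3 is unbounded.

yes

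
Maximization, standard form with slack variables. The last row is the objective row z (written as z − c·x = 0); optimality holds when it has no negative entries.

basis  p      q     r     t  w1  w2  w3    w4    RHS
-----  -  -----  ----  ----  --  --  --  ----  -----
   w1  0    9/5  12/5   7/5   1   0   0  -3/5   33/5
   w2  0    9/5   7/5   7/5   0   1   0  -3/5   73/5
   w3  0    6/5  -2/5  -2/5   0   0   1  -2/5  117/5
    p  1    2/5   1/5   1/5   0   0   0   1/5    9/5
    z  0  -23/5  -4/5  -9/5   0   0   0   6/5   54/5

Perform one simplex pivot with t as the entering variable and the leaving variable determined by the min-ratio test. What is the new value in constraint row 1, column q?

9/7

Ratio test on column t — row 1: (33/5)/(7/5) = 33/7; row 2: (73/5)/(7/5) = 73/7; row 3: entry -2/5 ≤ 0; row 4: (9/5)/(1/5) = 9. Minimum is 33/7 at row 1 (w1 leaves); pivot element 7/5.
Divide row 1 by 7/5; eliminate column t from the other rows.
In the new row 1, the q entry is the old entry divided by the pivot: (9/5)/(7/5) = 9/7.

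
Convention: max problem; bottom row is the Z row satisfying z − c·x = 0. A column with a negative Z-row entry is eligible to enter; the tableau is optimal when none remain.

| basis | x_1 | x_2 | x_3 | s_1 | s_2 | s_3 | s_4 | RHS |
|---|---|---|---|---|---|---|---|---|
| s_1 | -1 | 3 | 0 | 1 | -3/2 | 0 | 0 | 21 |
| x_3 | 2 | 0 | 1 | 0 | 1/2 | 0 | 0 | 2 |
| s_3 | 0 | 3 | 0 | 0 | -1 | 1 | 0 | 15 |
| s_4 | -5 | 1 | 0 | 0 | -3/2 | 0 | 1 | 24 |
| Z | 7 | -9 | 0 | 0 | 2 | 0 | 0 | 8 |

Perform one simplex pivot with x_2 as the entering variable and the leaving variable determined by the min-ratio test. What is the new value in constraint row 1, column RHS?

6

Ratio test on column x_2 — row 1: 21/3 = 7; row 2: entry 0 ≤ 0; row 3: 15/3 = 5; row 4: 24/1 = 24. Minimum is 5 at row 3 (s_3 leaves); pivot element 3.
Divide row 3 by 3; eliminate column x_2 from the other rows.
Row 1 update in column RHS: 21 − 3·5 = 6.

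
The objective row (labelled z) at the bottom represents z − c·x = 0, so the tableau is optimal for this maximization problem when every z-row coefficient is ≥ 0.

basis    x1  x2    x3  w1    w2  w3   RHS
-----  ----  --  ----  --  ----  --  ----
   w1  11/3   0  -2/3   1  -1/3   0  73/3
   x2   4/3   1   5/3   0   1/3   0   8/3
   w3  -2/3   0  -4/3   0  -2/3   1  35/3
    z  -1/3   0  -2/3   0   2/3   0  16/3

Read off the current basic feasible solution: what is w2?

0

w2 is not in the basis, so in the current basic feasible solution w2 = 0.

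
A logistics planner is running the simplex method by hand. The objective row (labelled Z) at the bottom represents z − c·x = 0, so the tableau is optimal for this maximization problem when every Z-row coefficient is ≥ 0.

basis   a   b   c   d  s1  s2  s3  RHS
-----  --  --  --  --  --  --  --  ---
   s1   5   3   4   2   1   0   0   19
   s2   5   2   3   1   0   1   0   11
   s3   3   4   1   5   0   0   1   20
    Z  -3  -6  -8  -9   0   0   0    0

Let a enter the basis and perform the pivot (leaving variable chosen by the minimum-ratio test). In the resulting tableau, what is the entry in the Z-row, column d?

-42/5

Ratio test on column a — row 1: 19/5 = 19/5; row 2: 11/5 = 11/5; row 3: 20/3 = 20/3. Minimum is 11/5 at row 2 (s2 leaves); pivot element 5.
Divide row 2 by 5; eliminate column a from the other rows.
Z-row update in column d: -9 − (-3)·(1/5) = -42/5.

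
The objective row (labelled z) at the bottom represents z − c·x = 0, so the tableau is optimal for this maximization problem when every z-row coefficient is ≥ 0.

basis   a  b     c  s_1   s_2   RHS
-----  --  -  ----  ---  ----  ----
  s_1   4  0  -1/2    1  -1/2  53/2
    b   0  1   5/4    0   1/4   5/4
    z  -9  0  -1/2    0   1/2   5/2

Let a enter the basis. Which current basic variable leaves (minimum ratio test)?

s_1

Column a entries and ratios — s_1: (53/2)/4 = 53/8; b: 0 ≤ 0, skip.
Smallest ratio is 53/8 in the row of s_1, so s_1 leaves.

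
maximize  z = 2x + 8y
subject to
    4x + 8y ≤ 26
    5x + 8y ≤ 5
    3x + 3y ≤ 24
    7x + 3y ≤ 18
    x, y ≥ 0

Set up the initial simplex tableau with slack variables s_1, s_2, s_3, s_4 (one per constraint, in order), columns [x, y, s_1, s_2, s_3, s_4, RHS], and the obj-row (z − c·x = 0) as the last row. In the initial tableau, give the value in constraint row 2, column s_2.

1

Slack s_2 belongs to constraint 2; its column is the unit vector e_2, so the entry in row 2 is 1.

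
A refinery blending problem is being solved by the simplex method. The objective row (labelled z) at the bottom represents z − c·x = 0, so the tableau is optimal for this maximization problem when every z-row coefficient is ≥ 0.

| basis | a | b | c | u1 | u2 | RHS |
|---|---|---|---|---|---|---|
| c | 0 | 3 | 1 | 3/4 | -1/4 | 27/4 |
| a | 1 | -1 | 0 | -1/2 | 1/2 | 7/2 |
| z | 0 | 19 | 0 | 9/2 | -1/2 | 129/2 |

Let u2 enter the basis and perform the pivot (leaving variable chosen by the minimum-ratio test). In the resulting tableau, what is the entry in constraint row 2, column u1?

Ratio test on column u2 — row 1: entry -1/4 ≤ 0; row 2: (7/2)/(1/2) = 7. Minimum is 7 at row 2 (a leaves); pivot element 1/2.
Divide row 2 by 1/2; eliminate column u2 from the other rows.
In the new row 2, the u1 entry is the old entry divided by the pivot: (-1/2)/(1/2) = -1.

-1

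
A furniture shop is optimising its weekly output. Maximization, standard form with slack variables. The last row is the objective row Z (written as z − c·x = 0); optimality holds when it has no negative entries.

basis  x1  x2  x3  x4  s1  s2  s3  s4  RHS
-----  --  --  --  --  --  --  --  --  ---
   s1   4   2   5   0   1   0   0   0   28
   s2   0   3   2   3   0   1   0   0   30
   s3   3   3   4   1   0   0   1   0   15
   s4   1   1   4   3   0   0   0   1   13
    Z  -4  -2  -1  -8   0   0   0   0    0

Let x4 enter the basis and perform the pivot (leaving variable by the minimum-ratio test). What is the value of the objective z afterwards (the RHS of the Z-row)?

Ratio test on column x4 — row 1: entry 0 ≤ 0; row 2: 30/3 = 10; row 3: 15/1 = 15; row 4: 13/3 = 13/3. Minimum is 13/3 at row 4 (s4 leaves); pivot element 3.
Pivot on row 4; the Z-row RHS becomes 0 − (-8)·(13/3) = 104/3.

104/3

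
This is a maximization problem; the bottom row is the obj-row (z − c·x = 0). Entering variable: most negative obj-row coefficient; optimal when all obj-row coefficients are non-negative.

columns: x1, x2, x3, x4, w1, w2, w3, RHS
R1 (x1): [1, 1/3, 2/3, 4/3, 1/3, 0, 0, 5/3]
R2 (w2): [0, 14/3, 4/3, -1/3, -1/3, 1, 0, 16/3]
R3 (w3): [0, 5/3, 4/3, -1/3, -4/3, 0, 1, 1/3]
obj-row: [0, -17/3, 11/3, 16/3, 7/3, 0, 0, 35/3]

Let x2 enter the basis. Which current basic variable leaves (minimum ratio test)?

Column x2 entries and ratios — x1: (5/3)/(1/3) = 5; w2: (16/3)/(14/3) = 8/7; w3: (1/3)/(5/3) = 1/5.
Smallest ratio is 1/5 in the row of w3, so w3 leaves.

w3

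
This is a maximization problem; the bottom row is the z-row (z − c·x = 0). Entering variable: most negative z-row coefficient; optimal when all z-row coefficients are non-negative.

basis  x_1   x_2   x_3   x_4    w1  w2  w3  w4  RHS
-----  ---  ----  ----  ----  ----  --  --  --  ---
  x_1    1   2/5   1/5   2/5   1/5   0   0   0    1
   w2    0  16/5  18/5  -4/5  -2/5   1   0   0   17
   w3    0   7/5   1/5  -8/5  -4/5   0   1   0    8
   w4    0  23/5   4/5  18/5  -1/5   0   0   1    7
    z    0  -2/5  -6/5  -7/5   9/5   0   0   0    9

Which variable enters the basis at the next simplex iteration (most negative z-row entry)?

x_4

Negative z-row entries: x_2: -2/5, x_3: -6/5, x_4: -7/5.
The most negative is -7/5 in column x_4, so x_4 enters.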